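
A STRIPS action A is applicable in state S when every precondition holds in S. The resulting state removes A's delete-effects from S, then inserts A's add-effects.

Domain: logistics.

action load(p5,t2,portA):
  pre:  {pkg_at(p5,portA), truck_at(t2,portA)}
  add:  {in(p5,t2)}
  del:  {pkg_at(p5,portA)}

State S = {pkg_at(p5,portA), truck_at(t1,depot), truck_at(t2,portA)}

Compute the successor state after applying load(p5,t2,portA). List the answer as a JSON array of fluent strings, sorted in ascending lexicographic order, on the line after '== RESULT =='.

Progress:
  pre ⊆ S: {pkg_at(p5,portA), truck_at(t2,portA)} ⊆ S  — applicable
  S \ del = {truck_at(t1,depot), truck_at(t2,portA)}
  ∪ add   = {in(p5,t2), truck_at(t1,depot), truck_at(t2,portA)}

== RESULT ==
["in(p5,t2)", "truck_at(t1,depot)", "truck_at(t2,portA)"]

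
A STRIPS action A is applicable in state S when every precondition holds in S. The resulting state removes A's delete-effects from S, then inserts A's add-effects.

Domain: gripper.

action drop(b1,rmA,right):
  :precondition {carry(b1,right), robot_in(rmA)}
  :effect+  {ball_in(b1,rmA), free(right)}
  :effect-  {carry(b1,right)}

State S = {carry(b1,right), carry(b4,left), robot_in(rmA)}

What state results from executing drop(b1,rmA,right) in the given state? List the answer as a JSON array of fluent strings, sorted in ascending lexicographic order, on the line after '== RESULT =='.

Compute (S \ del) ∪ add:
  pre ⊆ S: {carry(b1,right), robot_in(rmA)} ⊆ S  — applicable
  S \ del = {carry(b4,left), robot_in(rmA)}
  ∪ add   = {ball_in(b1,rmA), carry(b4,left), free(right), robot_in(rmA)}

== RESULT ==
["ball_in(b1,rmA)", "carry(b4,left)", "free(right)", "robot_in(rmA)"]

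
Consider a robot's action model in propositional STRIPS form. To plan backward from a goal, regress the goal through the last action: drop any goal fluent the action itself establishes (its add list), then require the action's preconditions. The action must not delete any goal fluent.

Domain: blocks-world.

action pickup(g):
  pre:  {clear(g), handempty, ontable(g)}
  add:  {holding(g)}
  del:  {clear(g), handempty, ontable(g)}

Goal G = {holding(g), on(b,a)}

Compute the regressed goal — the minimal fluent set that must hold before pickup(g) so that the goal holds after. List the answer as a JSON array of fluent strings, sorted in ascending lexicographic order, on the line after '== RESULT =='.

Compute (G \ add) ∪ pre:
  G ∩ del = {}  (empty — regression defined)
  G \ add = {holding(g), on(b,a)} \ {holding(g)} = {on(b,a)}
  ∪ pre   = {on(b,a)} ∪ {clear(g), handempty, ontable(g)}
          = {clear(g), handempty, on(b,a), ontable(g)}

== RESULT ==
["clear(g)", "handempty", "on(b,a)", "ontable(g)"]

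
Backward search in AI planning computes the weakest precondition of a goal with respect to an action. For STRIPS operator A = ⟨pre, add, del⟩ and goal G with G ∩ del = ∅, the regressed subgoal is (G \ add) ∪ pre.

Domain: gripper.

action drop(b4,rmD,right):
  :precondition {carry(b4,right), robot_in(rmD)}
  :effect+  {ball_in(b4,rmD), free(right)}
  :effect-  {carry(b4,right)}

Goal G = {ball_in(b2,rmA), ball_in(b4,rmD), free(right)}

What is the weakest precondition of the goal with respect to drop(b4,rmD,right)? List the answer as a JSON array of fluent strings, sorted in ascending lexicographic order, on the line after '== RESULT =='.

Regress:
  G ∩ del = {}  (empty — regression defined)
  G \ add = {ball_in(b2,rmA), ball_in(b4,rmD), free(right)} \ {ball_in(b4,rmD), free(right)} = {ball_in(b2,rmA)}
  ∪ pre   = {ball_in(b2,rmA)} ∪ {carry(b4,right), robot_in(rmD)}
          = {ball_in(b2,rmA), carry(b4,right), robot_in(rmD)}

== RESULT ==
["ball_in(b2,rmA)", "carry(b4,right)", "robot_in(rmD)"]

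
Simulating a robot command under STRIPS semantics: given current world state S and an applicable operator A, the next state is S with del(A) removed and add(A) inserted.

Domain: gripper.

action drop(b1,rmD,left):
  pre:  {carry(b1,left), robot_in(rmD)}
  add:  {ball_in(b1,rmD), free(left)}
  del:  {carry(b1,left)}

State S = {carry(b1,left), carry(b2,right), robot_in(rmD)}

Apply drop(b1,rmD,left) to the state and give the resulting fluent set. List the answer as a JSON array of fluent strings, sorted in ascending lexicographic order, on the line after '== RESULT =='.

Compute (S \ del) ∪ add:
  pre ⊆ S: {carry(b1,left), robot_in(rmD)} ⊆ S  — applicable
  S \ del = {carry(b2,right), robot_in(rmD)}
  ∪ add   = {ball_in(b1,rmD), carry(b2,right), free(left), robot_in(rmD)}

== RESULT ==
["ball_in(b1,rmD)", "carry(b2,right)", "free(left)", "robot_in(rmD)"]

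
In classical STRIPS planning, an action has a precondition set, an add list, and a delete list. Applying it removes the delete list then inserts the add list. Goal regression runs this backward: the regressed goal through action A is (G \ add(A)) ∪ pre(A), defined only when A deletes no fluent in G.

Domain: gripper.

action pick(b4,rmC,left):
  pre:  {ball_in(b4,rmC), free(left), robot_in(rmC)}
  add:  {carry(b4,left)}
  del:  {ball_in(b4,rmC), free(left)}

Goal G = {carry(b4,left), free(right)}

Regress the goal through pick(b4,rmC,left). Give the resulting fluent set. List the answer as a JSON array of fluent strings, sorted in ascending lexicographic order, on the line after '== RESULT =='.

Regress:
  G ∩ del = {}  (empty — regression defined)
  G \ add = {carry(b4,left), free(right)} \ {carry(b4,left)} = {free(right)}
  ∪ pre   = {free(right)} ∪ {ball_in(b4,rmC), free(left), robot_in(rmC)}
          = {ball_in(b4,rmC), free(left), free(right), robot_in(rmC)}

== RESULT ==
["ball_in(b4,rmC)", "free(left)", "free(right)", "robot_in(rmC)"]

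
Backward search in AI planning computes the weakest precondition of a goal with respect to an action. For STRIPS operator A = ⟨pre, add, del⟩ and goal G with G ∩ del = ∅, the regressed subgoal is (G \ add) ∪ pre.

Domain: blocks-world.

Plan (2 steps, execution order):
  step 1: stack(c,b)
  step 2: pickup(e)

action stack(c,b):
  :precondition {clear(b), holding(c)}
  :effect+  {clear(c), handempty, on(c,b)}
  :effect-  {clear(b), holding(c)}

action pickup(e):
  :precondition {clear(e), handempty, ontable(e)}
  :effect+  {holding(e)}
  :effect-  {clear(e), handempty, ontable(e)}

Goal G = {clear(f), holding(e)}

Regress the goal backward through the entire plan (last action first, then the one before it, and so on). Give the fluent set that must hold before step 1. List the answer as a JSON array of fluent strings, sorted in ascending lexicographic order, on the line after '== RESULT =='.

Work backward from the goal:
  through step 2 (pickup(e)): drop {holding(e)}, keep {clear(f)}, require {clear(e), handempty, ontable(e)}
    → {clear(e), clear(f), handempty, ontable(e)}
  through step 1 (stack(c,b)): drop {handempty}, keep {clear(e), clear(f), ontable(e)}, require {clear(b), holding(c)}
    → {clear(b), clear(e), clear(f), holding(c), ontable(e)}

== RESULT ==
["clear(b)", "clear(e)", "clear(f)", "holding(c)", "ontable(e)"]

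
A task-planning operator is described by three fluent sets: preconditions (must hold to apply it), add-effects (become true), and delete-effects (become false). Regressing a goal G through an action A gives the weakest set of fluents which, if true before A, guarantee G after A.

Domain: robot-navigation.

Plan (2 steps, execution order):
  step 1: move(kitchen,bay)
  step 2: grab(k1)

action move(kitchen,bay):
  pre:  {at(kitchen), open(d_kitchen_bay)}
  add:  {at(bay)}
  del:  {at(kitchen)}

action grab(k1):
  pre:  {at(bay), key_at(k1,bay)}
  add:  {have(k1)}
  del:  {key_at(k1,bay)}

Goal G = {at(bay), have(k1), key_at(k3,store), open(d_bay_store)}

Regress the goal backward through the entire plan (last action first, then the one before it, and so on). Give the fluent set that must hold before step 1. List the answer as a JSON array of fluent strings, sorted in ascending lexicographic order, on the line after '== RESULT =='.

Regress step by step:
  through step 2 (grab(k1)): drop {have(k1)}, keep {at(bay), key_at(k3,store), open(d_bay_store)}, require {at(bay), key_at(k1,bay)}
    → {at(bay), key_at(k1,bay), key_at(k3,store), open(d_bay_store)}
  through step 1 (move(kitchen,bay)): drop {at(bay)}, keep {key_at(k1,bay), key_at(k3,store), open(d_bay_store)}, require {at(kitchen), open(d_kitchen_bay)}
    → {at(kitchen), key_at(k1,bay), key_at(k3,store), open(d_bay_store), open(d_kitchen_bay)}

== RESULT ==
["at(kitchen)", "key_at(k1,bay)", "key_at(k3,store)", "open(d_bay_store)", "open(d_kitchen_bay)"]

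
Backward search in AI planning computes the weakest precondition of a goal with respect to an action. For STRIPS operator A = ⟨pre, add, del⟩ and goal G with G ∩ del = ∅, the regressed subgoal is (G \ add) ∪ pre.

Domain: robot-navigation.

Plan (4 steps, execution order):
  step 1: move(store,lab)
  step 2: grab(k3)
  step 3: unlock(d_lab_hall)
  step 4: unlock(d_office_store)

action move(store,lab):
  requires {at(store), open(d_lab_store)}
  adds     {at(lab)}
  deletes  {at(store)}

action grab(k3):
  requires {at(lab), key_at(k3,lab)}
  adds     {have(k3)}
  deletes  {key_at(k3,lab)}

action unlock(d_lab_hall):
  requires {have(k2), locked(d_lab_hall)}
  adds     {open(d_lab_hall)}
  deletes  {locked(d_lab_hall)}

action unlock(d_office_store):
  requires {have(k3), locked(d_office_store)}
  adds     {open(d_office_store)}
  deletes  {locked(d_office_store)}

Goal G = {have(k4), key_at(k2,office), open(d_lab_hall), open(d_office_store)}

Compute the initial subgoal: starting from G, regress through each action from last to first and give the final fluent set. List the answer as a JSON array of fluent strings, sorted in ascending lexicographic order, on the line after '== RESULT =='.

Regress step by step:
  through step 4 (unlock(d_office_store)): drop {open(d_office_store)}, keep {have(k4), key_at(k2,office), open(d_lab_hall)}, require {have(k3), locked(d_office_store)}
    → {have(k3), have(k4), key_at(k2,office), locked(d_office_store), open(d_lab_hall)}
  through step 3 (unlock(d_lab_hall)): drop {open(d_lab_hall)}, keep {have(k3), have(k4), key_at(k2,office), locked(d_office_store)}, require {have(k2), locked(d_lab_hall)}
    → {have(k2), have(k3), have(k4), key_at(k2,office), locked(d_lab_hall), locked(d_office_store)}
  through step 2 (grab(k3)): drop {have(k3)}, keep {have(k2), have(k4), key_at(k2,office), locked(d_lab_hall), locked(d_office_store)}, require {at(lab), key_at(k3,lab)}
    → {at(lab), have(k2), have(k4), key_at(k2,office), key_at(k3,lab), locked(d_lab_hall), locked(d_office_store)}
  through step 1 (move(store,lab)): drop {at(lab)}, keep {have(k2), have(k4), key_at(k2,office), key_at(k3,lab), locked(d_lab_hall), locked(d_office_store)}, require {at(store), open(d_lab_store)}
    → {at(store), have(k2), have(k4), key_at(k2,office), key_at(k3,lab), locked(d_lab_hall), locked(d_office_store), open(d_lab_store)}

== RESULT ==
["at(store)", "have(k2)", "have(k4)", "key_at(k2,office)", "key_at(k3,lab)", "locked(d_lab_hall)", "locked(d_office_store)", "open(d_lab_store)"]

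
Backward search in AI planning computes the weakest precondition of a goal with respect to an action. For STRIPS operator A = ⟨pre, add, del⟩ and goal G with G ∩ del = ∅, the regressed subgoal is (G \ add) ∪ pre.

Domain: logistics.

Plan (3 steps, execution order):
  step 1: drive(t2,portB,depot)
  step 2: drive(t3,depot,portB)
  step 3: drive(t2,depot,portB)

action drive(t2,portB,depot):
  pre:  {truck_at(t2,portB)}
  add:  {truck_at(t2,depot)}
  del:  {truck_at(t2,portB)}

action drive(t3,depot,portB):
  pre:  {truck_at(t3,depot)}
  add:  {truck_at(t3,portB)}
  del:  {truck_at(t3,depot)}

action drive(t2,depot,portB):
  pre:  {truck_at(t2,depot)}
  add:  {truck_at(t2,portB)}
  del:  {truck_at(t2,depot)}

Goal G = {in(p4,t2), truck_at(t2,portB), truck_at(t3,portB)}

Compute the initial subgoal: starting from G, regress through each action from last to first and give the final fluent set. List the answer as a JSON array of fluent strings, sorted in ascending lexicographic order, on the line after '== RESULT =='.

Regress step by step:
  through step 3 (drive(t2,depot,portB)): drop {truck_at(t2,portB)}, keep {in(p4,t2), truck_at(t3,portB)}, require {truck_at(t2,depot)}
    → {in(p4,t2), truck_at(t2,depot), truck_at(t3,portB)}
  through step 2 (drive(t3,depot,portB)): drop {truck_at(t3,portB)}, keep {in(p4,t2), truck_at(t2,depot)}, require {truck_at(t3,depot)}
    → {in(p4,t2), truck_at(t2,depot), truck_at(t3,depot)}
  through step 1 (drive(t2,portB,depot)): drop {truck_at(t2,depot)}, keep {in(p4,t2), truck_at(t3,depot)}, require {truck_at(t2,portB)}
    → {in(p4,t2), truck_at(t2,portB), truck_at(t3,depot)}

== RESULT ==
["in(p4,t2)", "truck_at(t2,portB)", "truck_at(t3,depot)"]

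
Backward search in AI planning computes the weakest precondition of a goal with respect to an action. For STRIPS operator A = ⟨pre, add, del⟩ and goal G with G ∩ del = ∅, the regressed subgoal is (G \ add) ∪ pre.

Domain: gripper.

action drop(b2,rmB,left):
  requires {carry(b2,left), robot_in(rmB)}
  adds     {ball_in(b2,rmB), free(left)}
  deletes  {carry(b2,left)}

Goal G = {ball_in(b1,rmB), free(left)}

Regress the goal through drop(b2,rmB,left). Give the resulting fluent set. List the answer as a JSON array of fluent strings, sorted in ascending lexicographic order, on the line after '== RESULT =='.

Regress:
  G ∩ del = {}  (empty — regression defined)
  G \ add = {ball_in(b1,rmB), free(left)} \ {ball_in(b2,rmB), free(left)} = {ball_in(b1,rmB)}
  ∪ pre   = {ball_in(b1,rmB)} ∪ {carry(b2,left), robot_in(rmB)}
          = {ball_in(b1,rmB), carry(b2,left), robot_in(rmB)}

== RESULT ==
["ball_in(b1,rmB)", "carry(b2,left)", "robot_in(rmB)"]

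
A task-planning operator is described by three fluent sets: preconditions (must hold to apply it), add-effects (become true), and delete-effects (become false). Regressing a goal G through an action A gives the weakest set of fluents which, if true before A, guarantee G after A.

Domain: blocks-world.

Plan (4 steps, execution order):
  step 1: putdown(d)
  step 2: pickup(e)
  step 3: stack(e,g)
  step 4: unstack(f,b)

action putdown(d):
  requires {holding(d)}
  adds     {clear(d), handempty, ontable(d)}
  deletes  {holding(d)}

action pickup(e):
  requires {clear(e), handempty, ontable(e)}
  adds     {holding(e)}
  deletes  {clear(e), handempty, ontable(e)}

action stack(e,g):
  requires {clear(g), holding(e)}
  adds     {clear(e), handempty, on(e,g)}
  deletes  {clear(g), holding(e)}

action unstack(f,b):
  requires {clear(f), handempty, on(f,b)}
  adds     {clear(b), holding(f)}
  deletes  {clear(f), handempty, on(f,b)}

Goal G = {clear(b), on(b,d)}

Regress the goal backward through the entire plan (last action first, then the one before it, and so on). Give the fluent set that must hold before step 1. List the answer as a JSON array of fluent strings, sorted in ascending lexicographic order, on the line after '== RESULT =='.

Regress step by step:
  through step 4 (unstack(f,b)): drop {clear(b)}, keep {on(b,d)}, require {clear(f), handempty, on(f,b)}
    → {clear(f), handempty, on(b,d), on(f,b)}
  through step 3 (stack(e,g)): drop {handempty}, keep {clear(f), on(b,d), on(f,b)}, require {clear(g), holding(e)}
    → {clear(f), clear(g), holding(e), on(b,d), on(f,b)}
  through step 2 (pickup(e)): drop {holding(e)}, keep {clear(f), clear(g), on(b,d), on(f,b)}, require {clear(e), handempty, ontable(e)}
    → {clear(e), clear(f), clear(g), handempty, on(b,d), on(f,b), ontable(e)}
  through step 1 (putdown(d)): drop {handempty}, keep {clear(e), clear(f), clear(g), on(b,d), on(f,b), ontable(e)}, require {holding(d)}
    → {clear(e), clear(f), clear(g), holding(d), on(b,d), on(f,b), ontable(e)}

== RESULT ==
["clear(e)", "clear(f)", "clear(g)", "holding(d)", "on(b,d)", "on(f,b)", "ontable(e)"]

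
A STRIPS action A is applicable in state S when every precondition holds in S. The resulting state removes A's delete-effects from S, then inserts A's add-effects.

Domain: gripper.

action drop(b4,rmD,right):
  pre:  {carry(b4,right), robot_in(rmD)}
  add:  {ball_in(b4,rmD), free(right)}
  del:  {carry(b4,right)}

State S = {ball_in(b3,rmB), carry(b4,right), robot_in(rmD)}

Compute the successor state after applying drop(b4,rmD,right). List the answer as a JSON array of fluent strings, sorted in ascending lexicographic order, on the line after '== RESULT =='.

Compute (S \ del) ∪ add:
  pre ⊆ S: {carry(b4,right), robot_in(rmD)} ⊆ S  — applicable
  S \ del = {ball_in(b3,rmB), robot_in(rmD)}
  ∪ add   = {ball_in(b3,rmB), ball_in(b4,rmD), free(right), robot_in(rmD)}

== RESULT ==
["ball_in(b3,rmB)", "ball_in(b4,rmD)", "free(right)", "robot_in(rmD)"]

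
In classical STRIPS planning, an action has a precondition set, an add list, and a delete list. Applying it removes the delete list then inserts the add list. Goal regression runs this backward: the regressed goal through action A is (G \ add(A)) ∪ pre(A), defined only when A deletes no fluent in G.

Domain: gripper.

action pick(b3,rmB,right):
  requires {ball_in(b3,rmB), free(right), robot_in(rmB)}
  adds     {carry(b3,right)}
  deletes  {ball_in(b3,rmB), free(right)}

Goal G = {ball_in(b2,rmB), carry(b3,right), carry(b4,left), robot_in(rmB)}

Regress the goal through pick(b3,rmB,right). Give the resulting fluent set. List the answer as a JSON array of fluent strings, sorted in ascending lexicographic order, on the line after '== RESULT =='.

Regress:
  G ∩ del = {}  (empty — regression defined)
  G \ add = {ball_in(b2,rmB), carry(b3,right), carry(b4,left), robot_in(rmB)} \ {carry(b3,right)} = {ball_in(b2,rmB), carry(b4,left), robot_in(rmB)}
  ∪ pre   = {ball_in(b2,rmB), carry(b4,left), robot_in(rmB)} ∪ {ball_in(b3,rmB), free(right), robot_in(rmB)}
          = {ball_in(b2,rmB), ball_in(b3,rmB), carry(b4,left), free(right), robot_in(rmB)}

== RESULT ==
["ball_in(b2,rmB)", "ball_in(b3,rmB)", "carry(b4,left)", "free(right)", "robot_in(rmB)"]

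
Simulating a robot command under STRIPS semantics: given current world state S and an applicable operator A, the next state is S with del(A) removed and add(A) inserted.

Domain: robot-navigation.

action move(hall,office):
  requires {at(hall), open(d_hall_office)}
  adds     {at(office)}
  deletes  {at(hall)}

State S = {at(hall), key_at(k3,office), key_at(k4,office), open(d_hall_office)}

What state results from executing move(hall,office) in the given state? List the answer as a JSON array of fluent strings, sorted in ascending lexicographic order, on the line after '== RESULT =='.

Progress:
  pre ⊆ S: {at(hall), open(d_hall_office)} ⊆ S  — applicable
  S \ del = {key_at(k3,office), key_at(k4,office), open(d_hall_office)}
  ∪ add   = {at(office), key_at(k3,office), key_at(k4,office), open(d_hall_office)}

== RESULT ==
["at(office)", "key_at(k3,office)", "key_at(k4,office)", "open(d_hall_office)"]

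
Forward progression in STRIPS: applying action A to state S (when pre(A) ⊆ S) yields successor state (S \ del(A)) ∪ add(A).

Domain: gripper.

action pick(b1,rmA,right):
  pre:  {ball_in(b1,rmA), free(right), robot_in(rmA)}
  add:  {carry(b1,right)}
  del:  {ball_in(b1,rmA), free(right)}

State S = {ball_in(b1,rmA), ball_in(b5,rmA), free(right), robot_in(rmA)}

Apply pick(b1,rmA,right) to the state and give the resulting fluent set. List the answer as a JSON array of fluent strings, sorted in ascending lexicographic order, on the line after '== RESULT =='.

Progress:
  pre ⊆ S: {ball_in(b1,rmA), free(right), robot_in(rmA)} ⊆ S  — applicable
  S \ del = {ball_in(b5,rmA), robot_in(rmA)}
  ∪ add   = {ball_in(b5,rmA), carry(b1,right), robot_in(rmA)}

== RESULT ==
["ball_in(b5,rmA)", "carry(b1,right)", "robot_in(rmA)"]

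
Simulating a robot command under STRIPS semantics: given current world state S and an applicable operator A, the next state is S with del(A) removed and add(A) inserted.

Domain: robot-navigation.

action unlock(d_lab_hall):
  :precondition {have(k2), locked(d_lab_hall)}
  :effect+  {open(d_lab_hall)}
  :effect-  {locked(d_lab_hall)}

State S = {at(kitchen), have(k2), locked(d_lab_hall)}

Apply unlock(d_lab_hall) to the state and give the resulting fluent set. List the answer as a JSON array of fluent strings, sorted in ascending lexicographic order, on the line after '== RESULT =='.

Compute (S \ del) ∪ add:
  pre ⊆ S: {have(k2), locked(d_lab_hall)} ⊆ S  — applicable
  S \ del = {at(kitchen), have(k2)}
  ∪ add   = {at(kitchen), have(k2), open(d_lab_hall)}

== RESULT ==
["at(kitchen)", "have(k2)", "open(d_lab_hall)"]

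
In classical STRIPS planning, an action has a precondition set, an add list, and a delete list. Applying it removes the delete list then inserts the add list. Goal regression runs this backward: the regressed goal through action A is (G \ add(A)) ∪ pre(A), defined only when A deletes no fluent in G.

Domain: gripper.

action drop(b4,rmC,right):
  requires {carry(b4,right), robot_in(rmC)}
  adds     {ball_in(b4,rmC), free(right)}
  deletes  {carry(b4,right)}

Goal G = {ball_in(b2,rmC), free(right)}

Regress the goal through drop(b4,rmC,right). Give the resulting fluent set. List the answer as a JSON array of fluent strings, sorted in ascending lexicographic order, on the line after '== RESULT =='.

Compute (G \ add) ∪ pre:
  G ∩ del = {}  (empty — regression defined)
  G \ add = {ball_in(b2,rmC), free(right)} \ {ball_in(b4,rmC), free(right)} = {ball_in(b2,rmC)}
  ∪ pre   = {ball_in(b2,rmC)} ∪ {carry(b4,right), robot_in(rmC)}
          = {ball_in(b2,rmC), carry(b4,right), robot_in(rmC)}

== RESULT ==
["ball_in(b2,rmC)", "carry(b4,right)", "robot_in(rmC)"]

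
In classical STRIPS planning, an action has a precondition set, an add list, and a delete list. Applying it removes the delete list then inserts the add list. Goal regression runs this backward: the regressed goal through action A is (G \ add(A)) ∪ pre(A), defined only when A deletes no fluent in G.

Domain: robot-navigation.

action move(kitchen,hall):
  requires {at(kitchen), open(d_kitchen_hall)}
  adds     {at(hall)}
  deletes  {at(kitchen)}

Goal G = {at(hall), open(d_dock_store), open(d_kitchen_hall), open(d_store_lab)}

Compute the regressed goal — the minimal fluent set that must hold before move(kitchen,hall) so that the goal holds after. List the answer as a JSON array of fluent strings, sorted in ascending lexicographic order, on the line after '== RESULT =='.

Compute (G \ add) ∪ pre:
  G ∩ del = {}  (empty — regression defined)
  G \ add = {at(hall), open(d_dock_store), open(d_kitchen_hall), open(d_store_lab)} \ {at(hall)} = {open(d_dock_store), open(d_kitchen_hall), open(d_store_lab)}
  ∪ pre   = {open(d_dock_store), open(d_kitchen_hall), open(d_store_lab)} ∪ {at(kitchen), open(d_kitchen_hall)}
          = {at(kitchen), open(d_dock_store), open(d_kitchen_hall), open(d_store_lab)}

== RESULT ==
["at(kitchen)", "open(d_dock_store)", "open(d_kitchen_hall)", "open(d_store_lab)"]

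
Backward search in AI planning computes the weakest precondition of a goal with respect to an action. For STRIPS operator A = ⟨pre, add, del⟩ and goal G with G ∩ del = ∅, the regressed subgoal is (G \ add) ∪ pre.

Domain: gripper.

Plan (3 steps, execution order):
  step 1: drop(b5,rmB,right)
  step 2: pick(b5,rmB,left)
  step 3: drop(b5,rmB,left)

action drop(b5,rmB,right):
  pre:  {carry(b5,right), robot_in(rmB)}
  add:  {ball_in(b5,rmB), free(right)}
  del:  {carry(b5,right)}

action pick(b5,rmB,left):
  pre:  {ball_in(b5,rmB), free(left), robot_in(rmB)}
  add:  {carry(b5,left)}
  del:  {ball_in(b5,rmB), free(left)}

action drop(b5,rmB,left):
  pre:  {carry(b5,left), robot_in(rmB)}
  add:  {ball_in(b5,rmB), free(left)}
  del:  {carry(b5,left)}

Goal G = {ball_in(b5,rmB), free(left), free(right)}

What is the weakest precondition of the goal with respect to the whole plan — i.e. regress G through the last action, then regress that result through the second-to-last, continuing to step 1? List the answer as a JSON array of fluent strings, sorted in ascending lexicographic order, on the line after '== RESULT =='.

Regress step by step:
  through step 3 (drop(b5,rmB,left)): drop {ball_in(b5,rmB), free(left)}, keep {free(right)}, require {carry(b5,left), robot_in(rmB)}
    → {carry(b5,left), free(right), robot_in(rmB)}
  through step 2 (pick(b5,rmB,left)): drop {carry(b5,left)}, keep {free(right), robot_in(rmB)}, require {ball_in(b5,rmB), free(left), robot_in(rmB)}
    → {ball_in(b5,rmB), free(left), free(right), robot_in(rmB)}
  through step 1 (drop(b5,rmB,right)): drop {ball_in(b5,rmB), free(right)}, keep {free(left), robot_in(rmB)}, require {carry(b5,right), robot_in(rmB)}
    → {carry(b5,right), free(left), robot_in(rmB)}

== RESULT ==
["carry(b5,right)", "free(left)", "robot_in(rmB)"]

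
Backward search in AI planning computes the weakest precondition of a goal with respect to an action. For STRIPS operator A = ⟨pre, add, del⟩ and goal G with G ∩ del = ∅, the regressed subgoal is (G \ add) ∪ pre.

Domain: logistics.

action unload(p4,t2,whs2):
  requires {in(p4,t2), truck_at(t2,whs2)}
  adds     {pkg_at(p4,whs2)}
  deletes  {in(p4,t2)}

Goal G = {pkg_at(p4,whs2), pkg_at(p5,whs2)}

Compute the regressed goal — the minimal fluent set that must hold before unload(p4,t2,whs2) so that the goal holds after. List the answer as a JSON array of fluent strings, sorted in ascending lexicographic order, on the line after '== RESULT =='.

Regress:
  G ∩ del = {}  (empty — regression defined)
  G \ add = {pkg_at(p4,whs2), pkg_at(p5,whs2)} \ {pkg_at(p4,whs2)} = {pkg_at(p5,whs2)}
  ∪ pre   = {pkg_at(p5,whs2)} ∪ {in(p4,t2), truck_at(t2,whs2)}
          = {in(p4,t2), pkg_at(p5,whs2), truck_at(t2,whs2)}

== RESULT ==
["in(p4,t2)", "pkg_at(p5,whs2)", "truck_at(t2,whs2)"]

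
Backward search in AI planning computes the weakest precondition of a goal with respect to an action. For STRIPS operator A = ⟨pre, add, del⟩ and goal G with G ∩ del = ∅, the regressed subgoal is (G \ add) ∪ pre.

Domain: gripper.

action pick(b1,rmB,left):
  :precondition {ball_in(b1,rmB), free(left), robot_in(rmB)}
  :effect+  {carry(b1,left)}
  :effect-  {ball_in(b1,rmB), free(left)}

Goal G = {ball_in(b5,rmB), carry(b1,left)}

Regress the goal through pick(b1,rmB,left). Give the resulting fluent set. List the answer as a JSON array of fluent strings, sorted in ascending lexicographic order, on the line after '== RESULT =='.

Regress:
  G ∩ del = {}  (empty — regression defined)
  G \ add = {ball_in(b5,rmB), carry(b1,left)} \ {carry(b1,left)} = {ball_in(b5,rmB)}
  ∪ pre   = {ball_in(b5,rmB)} ∪ {ball_in(b1,rmB), free(left), robot_in(rmB)}
          = {ball_in(b1,rmB), ball_in(b5,rmB), free(left), robot_in(rmB)}

== RESULT ==
["ball_in(b1,rmB)", "ball_in(b5,rmB)", "free(left)", "robot_in(rmB)"]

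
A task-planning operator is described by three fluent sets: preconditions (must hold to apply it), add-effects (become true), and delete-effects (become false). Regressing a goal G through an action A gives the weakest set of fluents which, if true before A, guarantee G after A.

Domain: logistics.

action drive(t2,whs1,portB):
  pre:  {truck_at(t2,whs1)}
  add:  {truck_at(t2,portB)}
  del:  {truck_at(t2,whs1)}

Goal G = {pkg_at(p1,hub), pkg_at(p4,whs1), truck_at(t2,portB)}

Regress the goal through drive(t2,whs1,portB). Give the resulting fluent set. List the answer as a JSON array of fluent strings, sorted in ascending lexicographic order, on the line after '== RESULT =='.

Compute (G \ add) ∪ pre:
  G ∩ del = {}  (empty — regression defined)
  G \ add = {pkg_at(p1,hub), pkg_at(p4,whs1), truck_at(t2,portB)} \ {truck_at(t2,portB)} = {pkg_at(p1,hub), pkg_at(p4,whs1)}
  ∪ pre   = {pkg_at(p1,hub), pkg_at(p4,whs1)} ∪ {truck_at(t2,whs1)}
          = {pkg_at(p1,hub), pkg_at(p4,whs1), truck_at(t2,whs1)}

== RESULT ==
["pkg_at(p1,hub)", "pkg_at(p4,whs1)", "truck_at(t2,whs1)"]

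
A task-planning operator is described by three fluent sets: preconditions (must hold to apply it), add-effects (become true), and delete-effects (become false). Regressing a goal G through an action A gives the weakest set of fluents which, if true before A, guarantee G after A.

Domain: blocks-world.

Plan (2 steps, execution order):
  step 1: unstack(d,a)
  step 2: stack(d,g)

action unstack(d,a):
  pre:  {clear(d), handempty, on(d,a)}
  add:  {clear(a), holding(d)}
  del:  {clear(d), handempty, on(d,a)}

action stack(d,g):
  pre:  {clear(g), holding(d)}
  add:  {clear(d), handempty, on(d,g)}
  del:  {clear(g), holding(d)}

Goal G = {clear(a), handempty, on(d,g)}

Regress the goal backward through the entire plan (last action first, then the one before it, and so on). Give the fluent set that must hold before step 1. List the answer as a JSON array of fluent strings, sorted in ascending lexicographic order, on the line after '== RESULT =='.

Regress step by step:
  through step 2 (stack(d,g)): drop {handempty, on(d,g)}, keep {clear(a)}, require {clear(g), holding(d)}
    → {clear(a), clear(g), holding(d)}
  through step 1 (unstack(d,a)): drop {clear(a), holding(d)}, keep {clear(g)}, require {clear(d), handempty, on(d,a)}
    → {clear(d), clear(g), handempty, on(d,a)}

== RESULT ==
["clear(d)", "clear(g)", "handempty", "on(d,a)"]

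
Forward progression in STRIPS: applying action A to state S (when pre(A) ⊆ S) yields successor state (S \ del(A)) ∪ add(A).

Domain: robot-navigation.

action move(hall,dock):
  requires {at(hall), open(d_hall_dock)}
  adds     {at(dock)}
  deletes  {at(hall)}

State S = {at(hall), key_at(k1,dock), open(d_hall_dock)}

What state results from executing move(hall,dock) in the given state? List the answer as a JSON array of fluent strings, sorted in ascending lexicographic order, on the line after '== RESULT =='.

Compute (S \ del) ∪ add:
  pre ⊆ S: {at(hall), open(d_hall_dock)} ⊆ S  — applicable
  S \ del = {key_at(k1,dock), open(d_hall_dock)}
  ∪ add   = {at(dock), key_at(k1,dock), open(d_hall_dock)}

== RESULT ==
["at(dock)", "key_at(k1,dock)", "open(d_hall_dock)"]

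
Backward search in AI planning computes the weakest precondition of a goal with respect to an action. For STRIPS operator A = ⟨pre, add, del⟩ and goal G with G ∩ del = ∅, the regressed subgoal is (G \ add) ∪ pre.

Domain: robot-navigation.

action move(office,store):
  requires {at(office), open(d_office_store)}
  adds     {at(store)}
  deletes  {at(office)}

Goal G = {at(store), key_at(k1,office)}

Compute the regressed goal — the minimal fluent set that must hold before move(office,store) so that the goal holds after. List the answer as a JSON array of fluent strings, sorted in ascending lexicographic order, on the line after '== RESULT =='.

Regress:
  G ∩ del = {}  (empty — regression defined)
  G \ add = {at(store), key_at(k1,office)} \ {at(store)} = {key_at(k1,office)}
  ∪ pre   = {key_at(k1,office)} ∪ {at(office), open(d_office_store)}
          = {at(office), key_at(k1,office), open(d_office_store)}

== RESULT ==
["at(office)", "key_at(k1,office)", "open(d_office_store)"]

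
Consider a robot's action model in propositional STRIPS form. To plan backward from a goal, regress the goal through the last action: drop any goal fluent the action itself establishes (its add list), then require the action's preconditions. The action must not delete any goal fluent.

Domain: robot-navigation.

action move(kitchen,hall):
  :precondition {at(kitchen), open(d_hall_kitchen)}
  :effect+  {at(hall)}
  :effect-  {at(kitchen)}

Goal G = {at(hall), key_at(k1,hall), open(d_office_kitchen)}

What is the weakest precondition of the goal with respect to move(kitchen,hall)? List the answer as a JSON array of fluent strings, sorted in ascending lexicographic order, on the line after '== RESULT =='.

Compute (G \ add) ∪ pre:
  G ∩ del = {}  (empty — regression defined)
  G \ add = {at(hall), key_at(k1,hall), open(d_office_kitchen)} \ {at(hall)} = {key_at(k1,hall), open(d_office_kitchen)}
  ∪ pre   = {key_at(k1,hall), open(d_office_kitchen)} ∪ {at(kitchen), open(d_hall_kitchen)}
          = {at(kitchen), key_at(k1,hall), open(d_hall_kitchen), open(d_office_kitchen)}

== RESULT ==
["at(kitchen)", "key_at(k1,hall)", "open(d_hall_kitchen)", "open(d_office_kitchen)"]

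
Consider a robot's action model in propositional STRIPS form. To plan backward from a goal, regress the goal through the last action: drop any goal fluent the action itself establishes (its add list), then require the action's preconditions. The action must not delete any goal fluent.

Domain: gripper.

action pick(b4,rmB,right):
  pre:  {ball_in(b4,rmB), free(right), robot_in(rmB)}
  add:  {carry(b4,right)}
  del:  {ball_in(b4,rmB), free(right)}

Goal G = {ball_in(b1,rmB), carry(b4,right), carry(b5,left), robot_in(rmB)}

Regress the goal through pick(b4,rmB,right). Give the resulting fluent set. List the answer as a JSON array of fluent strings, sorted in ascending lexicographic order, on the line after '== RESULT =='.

Regress:
  G ∩ del = {}  (empty — regression defined)
  G \ add = {ball_in(b1,rmB), carry(b4,right), carry(b5,left), robot_in(rmB)} \ {carry(b4,right)} = {ball_in(b1,rmB), carry(b5,left), robot_in(rmB)}
  ∪ pre   = {ball_in(b1,rmB), carry(b5,left), robot_in(rmB)} ∪ {ball_in(b4,rmB), free(right), robot_in(rmB)}
          = {ball_in(b1,rmB), ball_in(b4,rmB), carry(b5,left), free(right), robot_in(rmB)}

== RESULT ==
["ball_in(b1,rmB)", "ball_in(b4,rmB)", "carry(b5,left)", "free(right)", "robot_in(rmB)"]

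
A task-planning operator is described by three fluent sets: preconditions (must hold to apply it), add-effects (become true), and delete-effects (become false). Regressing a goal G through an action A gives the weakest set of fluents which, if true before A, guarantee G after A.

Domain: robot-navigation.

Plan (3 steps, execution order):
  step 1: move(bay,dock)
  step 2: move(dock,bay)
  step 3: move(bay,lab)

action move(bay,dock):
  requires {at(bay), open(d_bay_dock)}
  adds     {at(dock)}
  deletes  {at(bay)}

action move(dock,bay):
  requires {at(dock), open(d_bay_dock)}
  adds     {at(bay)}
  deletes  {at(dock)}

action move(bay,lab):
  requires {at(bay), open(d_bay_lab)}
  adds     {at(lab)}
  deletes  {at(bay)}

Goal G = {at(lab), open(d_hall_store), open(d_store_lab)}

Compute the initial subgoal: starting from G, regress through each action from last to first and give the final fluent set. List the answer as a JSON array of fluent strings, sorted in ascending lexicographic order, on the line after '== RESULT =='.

Work backward from the goal:
  through step 3 (move(bay,lab)): drop {at(lab)}, keep {open(d_hall_store), open(d_store_lab)}, require {at(bay), open(d_bay_lab)}
    → {at(bay), open(d_bay_lab), open(d_hall_store), open(d_store_lab)}
  through step 2 (move(dock,bay)): drop {at(bay)}, keep {open(d_bay_lab), open(d_hall_store), open(d_store_lab)}, require {at(dock), open(d_bay_dock)}
    → {at(dock), open(d_bay_dock), open(d_bay_lab), open(d_hall_store), open(d_store_lab)}
  through step 1 (move(bay,dock)): drop {at(dock)}, keep {open(d_bay_dock), open(d_bay_lab), open(d_hall_store), open(d_store_lab)}, require {at(bay), open(d_bay_dock)}
    → {at(bay), open(d_bay_dock), open(d_bay_lab), open(d_hall_store), open(d_store_lab)}

== RESULT ==
["at(bay)", "open(d_bay_dock)", "open(d_bay_lab)", "open(d_hall_store)", "open(d_store_lab)"]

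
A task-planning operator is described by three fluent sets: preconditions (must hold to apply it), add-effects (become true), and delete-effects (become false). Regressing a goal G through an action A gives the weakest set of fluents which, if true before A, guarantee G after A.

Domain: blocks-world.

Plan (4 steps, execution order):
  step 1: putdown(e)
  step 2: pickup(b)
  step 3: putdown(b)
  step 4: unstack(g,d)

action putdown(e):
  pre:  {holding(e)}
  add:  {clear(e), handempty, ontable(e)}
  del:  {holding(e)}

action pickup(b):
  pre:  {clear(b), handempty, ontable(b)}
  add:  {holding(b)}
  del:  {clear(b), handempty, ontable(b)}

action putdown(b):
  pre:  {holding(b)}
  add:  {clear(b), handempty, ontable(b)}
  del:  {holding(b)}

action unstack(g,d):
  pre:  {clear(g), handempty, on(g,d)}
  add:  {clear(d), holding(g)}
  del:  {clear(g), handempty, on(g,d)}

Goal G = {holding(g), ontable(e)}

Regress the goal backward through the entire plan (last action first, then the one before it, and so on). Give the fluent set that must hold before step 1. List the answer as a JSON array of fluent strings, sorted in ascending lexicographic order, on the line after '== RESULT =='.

Work backward from the goal:
  through step 4 (unstack(g,d)): drop {holding(g)}, keep {ontable(e)}, require {clear(g), handempty, on(g,d)}
    → {clear(g), handempty, on(g,d), ontable(e)}
  through step 3 (putdown(b)): drop {handempty}, keep {clear(g), on(g,d), ontable(e)}, require {holding(b)}
    → {clear(g), holding(b), on(g,d), ontable(e)}
  through step 2 (pickup(b)): drop {holding(b)}, keep {clear(g), on(g,d), ontable(e)}, require {clear(b), handempty, ontable(b)}
    → {clear(b), clear(g), handempty, on(g,d), ontable(b), ontable(e)}
  through step 1 (putdown(e)): drop {handempty, ontable(e)}, keep {clear(b), clear(g), on(g,d), ontable(b)}, require {holding(e)}
    → {clear(b), clear(g), holding(e), on(g,d), ontable(b)}

== RESULT ==
["clear(b)", "clear(g)", "holding(e)", "on(g,d)", "ontable(b)"]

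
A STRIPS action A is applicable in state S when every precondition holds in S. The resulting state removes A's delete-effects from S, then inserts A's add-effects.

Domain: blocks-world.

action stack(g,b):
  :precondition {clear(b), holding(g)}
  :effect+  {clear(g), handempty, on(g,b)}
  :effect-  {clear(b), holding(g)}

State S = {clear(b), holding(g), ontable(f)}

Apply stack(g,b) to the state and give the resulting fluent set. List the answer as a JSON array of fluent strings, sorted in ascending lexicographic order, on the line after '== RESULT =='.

Compute (S \ del) ∪ add:
  pre ⊆ S: {clear(b), holding(g)} ⊆ S  — applicable
  S \ del = {ontable(f)}
  ∪ add   = {clear(g), handempty, on(g,b), ontable(f)}

== RESULT ==
["clear(g)", "handempty", "on(g,b)", "ontable(f)"]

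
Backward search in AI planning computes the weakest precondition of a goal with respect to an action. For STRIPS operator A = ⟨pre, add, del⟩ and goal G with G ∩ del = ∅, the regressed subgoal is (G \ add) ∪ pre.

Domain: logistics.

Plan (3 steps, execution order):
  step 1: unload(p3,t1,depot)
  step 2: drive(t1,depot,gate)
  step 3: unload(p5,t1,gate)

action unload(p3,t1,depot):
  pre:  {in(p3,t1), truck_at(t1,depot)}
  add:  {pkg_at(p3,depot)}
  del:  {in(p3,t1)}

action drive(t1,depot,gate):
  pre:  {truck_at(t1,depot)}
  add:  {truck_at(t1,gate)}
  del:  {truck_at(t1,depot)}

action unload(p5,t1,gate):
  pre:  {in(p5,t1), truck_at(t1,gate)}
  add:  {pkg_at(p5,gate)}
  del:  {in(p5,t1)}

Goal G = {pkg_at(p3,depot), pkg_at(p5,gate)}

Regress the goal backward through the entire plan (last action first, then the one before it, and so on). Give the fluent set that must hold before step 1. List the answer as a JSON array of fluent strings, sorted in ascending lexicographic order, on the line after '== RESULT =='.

Regress step by step:
  through step 3 (unload(p5,t1,gate)): drop {pkg_at(p5,gate)}, keep {pkg_at(p3,depot)}, require {in(p5,t1), truck_at(t1,gate)}
    → {in(p5,t1), pkg_at(p3,depot), truck_at(t1,gate)}
  through step 2 (drive(t1,depot,gate)): drop {truck_at(t1,gate)}, keep {in(p5,t1), pkg_at(p3,depot)}, require {truck_at(t1,depot)}
    → {in(p5,t1), pkg_at(p3,depot), truck_at(t1,depot)}
  through step 1 (unload(p3,t1,depot)): drop {pkg_at(p3,depot)}, keep {in(p5,t1), truck_at(t1,depot)}, require {in(p3,t1), truck_at(t1,depot)}
    → {in(p3,t1), in(p5,t1), truck_at(t1,depot)}

== RESULT ==
["in(p3,t1)", "in(p5,t1)", "truck_at(t1,depot)"]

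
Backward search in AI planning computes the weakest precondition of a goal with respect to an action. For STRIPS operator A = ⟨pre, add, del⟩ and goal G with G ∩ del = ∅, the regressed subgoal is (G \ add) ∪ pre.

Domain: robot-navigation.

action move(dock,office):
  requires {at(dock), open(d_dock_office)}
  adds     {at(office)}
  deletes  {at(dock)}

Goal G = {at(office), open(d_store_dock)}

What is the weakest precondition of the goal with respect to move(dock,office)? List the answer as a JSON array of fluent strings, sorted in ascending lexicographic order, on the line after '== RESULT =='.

Compute (G \ add) ∪ pre:
  G ∩ del = {}  (empty — regression defined)
  G \ add = {at(office), open(d_store_dock)} \ {at(office)} = {open(d_store_dock)}
  ∪ pre   = {open(d_store_dock)} ∪ {at(dock), open(d_dock_office)}
          = {at(dock), open(d_dock_office), open(d_store_dock)}

== RESULT ==
["at(dock)", "open(d_dock_office)", "open(d_store_dock)"]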